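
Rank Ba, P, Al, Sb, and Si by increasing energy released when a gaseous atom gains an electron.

Ba, Al, P, Sb, Si

Al is in period 3, group 13; Si is in period 3, group 14; P is in period 3, group 15; Sb is in period 5, group 15; Ba is in period 6, group 2.
Adding an electron releases more energy for atoms nearer the top right (short of the noble gases).
Neither a single period nor a single group — weigh both effects.
Al > Ba: relative to Ba, both the across-period and down-group shifts push Al's electron affinity up.
P > Al: both are in period 3; the period trend gives P the larger value.
Sb > P: this pair runs against the simple trend — see the exception note.
Si > Sb: the two effects oppose for this pair; the down-group effect wins (134 vs 103 kJ/mol).
Note the exception: Sb has a higher electron affinity than P, contrary to the simple trend — both are half-filled np³, but the pairing/repulsion penalty for the added electron shrinks as the p orbitals become larger and more diffuse down the group, and for Sb that outweighs the weaker nuclear attraction.
Note the exception: Si has a higher electron affinity than P, contrary to the simple trend — adding an electron to P's half-filled 3p³ is unfavourable, so Si (3p²) has the more exothermic EA.
Tabulated electron affinity (kJ/mol): Al 42, Si 134, P 72, Sb 103, Ba 14.
So from lowest to highest: Ba < Al < P < Sb < Si.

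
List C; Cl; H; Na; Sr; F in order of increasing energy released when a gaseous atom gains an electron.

Sr < Na < H < C < F < Cl

Adding an electron releases more energy for atoms nearer the top right (short of the noble gases).
Here both period and group differ, so the two effects have to be weighed against each other.
Na > Sr: the two effects oppose for this pair; the down-group effect wins (53 vs 5 kJ/mol).
H > Na: they share group 1; the group trend gives H the larger value.
C > H: the two effects oppose for this pair; the across-period effect wins (122 vs 73 kJ/mol).
F > C: F lies to the right of C in period 2, so the across-period effect alone puts F higher.
Cl > F: this pair runs against the simple trend — see the exception note.
Note the exception: Cl has a higher electron affinity than F, contrary to the simple trend — F's small 2p subshell makes the incoming electron feel strong e⁻–e⁻ repulsion, so Cl actually releases more energy on gaining an electron.
Approximate values (kJ/mol): H 73, C 122, F 328, Na 53, Cl 349, Sr 5.
So from lowest to highest: Sr < Na < H < C < F < Cl.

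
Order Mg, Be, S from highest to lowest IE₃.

Be > Mg > S

Consider each +2 ion: Mg²⁺ is the bare [Ne] core; Be²⁺ is the bare [He] core; S²⁺ still has 4 valence electrons.
Core electrons are held far more tightly than valence electrons, so Mg and Be top the IE_3 order.
Tabulated IE_3 (kJ/mol): Mg 7733, Be 14849, S 3357.
So the third ionization energies run S < Mg < Be.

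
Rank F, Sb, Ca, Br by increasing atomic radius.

F < Br < Sb < Ca

Radius decreases left→right (rising Z_eff, same n) and increases top→bottom (higher n).
These span different periods and groups, so the two trends combine.
Br > F: Br sits below F in group 17, so the down-group effect alone puts Br larger.
Sb > Br: both effects reinforce here, so Sb is clearly the larger of the two.
Ca > Sb: period and group pull opposite ways; the across-period shift dominates (171 vs 140 pm).
For reference (pm): F 64, Ca 171, Br 114, Sb 140.
So from smallest to largest: F < Br < Sb < Ca.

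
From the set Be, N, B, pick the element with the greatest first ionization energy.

N

Be is in period 2, group 2; B is in period 2, group 13; N is in period 2, group 15.
IE₁ increases left→right with effective nuclear charge and decreases top→bottom as the valence shell moves farther out.
All lie in period 2; the across-period trend (first ionization energy increases left to right) applies, with the exception below.
Note the exception: Be has a higher first ionization energy than B, contrary to the simple trend — removing B's lone 2p electron is easier than breaking Be's filled 2s².
Approximate values (kJ/mol): Be 900, B 801, N 1402.
The greatest first ionization energy among these belongs to N.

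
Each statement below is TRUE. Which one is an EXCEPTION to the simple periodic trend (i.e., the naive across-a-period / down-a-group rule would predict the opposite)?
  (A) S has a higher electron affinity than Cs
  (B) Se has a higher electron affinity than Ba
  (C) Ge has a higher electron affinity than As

(C)

The general trend: electron affinity increases across a period and decreases down a group.
(A) S (period 3, group 16) vs Cs (period 6, group 1): the stated order agrees with the simple trend.
(B) Se (period 4, group 16) vs Ba (period 6, group 2): the stated order agrees with the simple trend.
(C) Ge (period 4, group 14) vs As (period 4, group 15): the stated order contradicts the simple trend.
The exception is (C): adding an electron to As's half-filled 4p³ is unfavourable, so Ge (4p²) has the more exothermic EA.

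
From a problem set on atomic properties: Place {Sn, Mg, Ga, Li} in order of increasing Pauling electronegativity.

Li is in period 2, group 1; Mg is in period 3, group 2; Ga is in period 4, group 13; Sn is in period 5, group 14.
Smaller atoms with higher effective nuclear charge are more electronegative.
A diagonal step moves right (one effect) and down (the opposite effect) at once.
Mg > Li: period and group pull opposite ways; the across-period shift dominates (1.31 vs 0.98).
Ga > Mg: period and group pull opposite ways; the across-period shift dominates (1.81 vs 1.31).
Sn > Ga: period and group pull opposite ways; the across-period shift dominates (1.96 vs 1.81).
Tabulated electronegativity (Pauling): Li 0.98, Mg 1.31, Ga 1.81, Sn 1.96.
So from lowest to highest: Li < Mg < Ga < Sn.

Li < Mg < Ga < Sn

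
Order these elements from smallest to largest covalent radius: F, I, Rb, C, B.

F < C < B < I < Rb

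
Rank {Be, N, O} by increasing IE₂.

Be < N < O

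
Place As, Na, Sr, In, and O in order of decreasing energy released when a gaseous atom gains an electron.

O is in period 2, group 16; Na is in period 3, group 1; As is in period 4, group 15; Sr is in period 5, group 2; In is in period 5, group 13.
EA tends to increase across a period and decrease down a group, though the pattern is less regular than for IE or radius.
Here both period and group differ, so the two effects have to be weighed against each other.
In > Sr: In lies to the right of Sr in period 5, so the across-period effect alone puts In higher.
Na > In: the two effects oppose for this pair; the down-group effect wins (53 vs 29 kJ/mol).
As > Na: the two effects oppose for this pair; the across-period effect wins (78 vs 53 kJ/mol).
O > As: both effects reinforce here, so O is clearly the higher of the two.
Tabulated electron affinity (kJ/mol): O 141, Na 53, As 78, Sr 5, In 29.
So from highest to lowest: O > As > Na > In > Sr.

O > As > Na > In > Sr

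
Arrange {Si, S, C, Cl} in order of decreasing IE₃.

The third ionization energy removes an electron from the +2 ion. For each element: Si²⁺ still has 2 valence electrons; S²⁺ still has 4 valence electrons; C²⁺ still has 2 valence electrons; Cl²⁺ still has 5 valence electrons.
All are still removing valence electrons, so compare the +2 ions as you would atoms: IE_3 generally rises across a period (higher Z_eff) and falls down a group (larger shell), subject to the usual subshell exceptions.
Valence configurations: Si²⁺ [Ne]3s², S²⁺ [Ne]3s²3p², C²⁺ [He]2s², Cl²⁺ [Ne]3s²3p³.
Tabulated IE_3 (kJ/mol): Si 3232, S 3357, C 4620, Cl 3822.
Putting it together, IE_3: Si < S < Cl < C.

C > Cl > S > Si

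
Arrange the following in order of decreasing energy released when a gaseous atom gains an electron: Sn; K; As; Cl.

Cl, Sn, As, K

Cl is in period 3, group 17; K is in period 4, group 1; As is in period 4, group 15; Sn is in period 5, group 14.
EA tends to increase across a period and decrease down a group, though the pattern is less regular than for IE or radius.
These span different periods and groups, so the two trends combine.
As > K: both are in period 4; the period trend gives As the larger value.
Sn > As: this pair runs against the simple trend — see the exception note.
Cl > Sn: relative to Sn, both the across-period and down-group shifts push Cl's electron affinity up.
Note the exception: Sn has a higher electron affinity than As, contrary to the simple trend — adding an electron to As's half-filled np³ subshell costs electron-pairing energy.
For reference (kJ/mol): Cl 349, K 48, As 78, Sn 107.
So from highest to lowest: Cl > Sn > As > K.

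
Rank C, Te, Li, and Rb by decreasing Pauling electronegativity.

Li is in period 2, group 1; C is in period 2, group 14; Rb is in period 5, group 1; Te is in period 5, group 16.
Electronegativity increases across a period and decreases down a group, tracking effective nuclear charge and atomic size.
Here both period and group differ, so the two effects have to be weighed against each other.
Li > Rb: Li sits above Rb in group 1, so the down-group effect alone puts Li higher.
Te > Li: period and group pull opposite ways; the across-period shift dominates (2.10 vs 0.98).
C > Te: the two effects oppose for this pair; the down-group effect wins (2.55 vs 2.10).
Tabulated electronegativity (Pauling): Li 0.98, C 2.55, Rb 0.82, Te 2.10.
So from highest to lowest: C > Te > Li > Rb.

C > Te > Li > Rb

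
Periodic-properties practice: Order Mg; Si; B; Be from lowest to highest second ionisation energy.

Mg < Si < Be < B

The second ionization energy removes an electron from the +1 ion. For each element: Mg⁺ still has 1 valence electron; Si⁺ still has 3 valence electrons; B⁺ still has 2 valence electrons; Be⁺ still has 1 valence electron.
All are still removing valence electrons, so compare the +1 ions as you would atoms: IE_2 generally rises across a period (higher Z_eff) and falls down a group (larger shell), subject to the usual subshell exceptions.
Valence configurations: Mg⁺ [Ne]3s¹, Si⁺ [Ne]3s²3p¹, B⁺ [He]2s², Be⁺ [He]2s¹.
Approximate IE_2 values (kJ/mol): Mg 1451, Si 1577, B 2427, Be 1757.
So the second ionization energies run Mg < Si < Be < B.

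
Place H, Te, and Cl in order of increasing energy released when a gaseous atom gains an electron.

H is in period 1, group 1; Cl is in period 3, group 17; Te is in period 5, group 16.
Atoms with high Z_eff and room in the valence shell (especially the halogens) have the most exothermic electron affinities.
Here both period and group differ, so the two effects have to be weighed against each other.
Te > H: the two effects oppose for this pair; the across-period effect wins (190 vs 73 kJ/mol).
Cl > Te: both effects reinforce here, so Cl is clearly the higher of the two.
Approximate values (kJ/mol): H 73, Cl 349, Te 190.
So from lowest to highest: H < Te < Cl.

H < Te < Cl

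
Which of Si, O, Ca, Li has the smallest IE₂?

Consider each +1 ion: Si⁺ still has 3 valence electrons; O⁺ still has 5 valence electrons; Ca⁺ still has 1 valence electron; Li⁺ is the bare [He] core.
Pulling an electron out of a noble-gas core costs far more than removing a remaining valence electron, so Li sits at the high end of IE_2.
Valence configurations: Si⁺ [Ne]3s²3p¹, O⁺ [He]2s²2p³, Ca⁺ [Ar]4s¹.
The numbers (kJ/mol): Si 1577, O 3388, Ca 1145, Li 7298.
So the second ionization energies run Ca < Si < O < Li.

Ca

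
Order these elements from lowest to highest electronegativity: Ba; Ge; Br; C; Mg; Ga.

C is in period 2, group 14; Mg is in period 3, group 2; Ga is in period 4, group 13; Ge is in period 4, group 14; Br is in period 4, group 17; Ba is in period 6, group 2.
Smaller atoms with higher effective nuclear charge are more electronegative.
Here both period and group differ, so the two effects have to be weighed against each other.
Mg > Ba: Mg sits above Ba in group 2, so the down-group effect alone puts Mg higher.
Ga > Mg: the two effects oppose for this pair; the across-period effect wins (1.81 vs 1.31).
Ge > Ga: both are in period 4; the period trend gives Ge the larger value.
C > Ge: they share group 14; the group trend gives C the larger value.
Br > C: period and group pull opposite ways; the across-period shift dominates (2.96 vs 2.55).
Approximate values (Pauling): C 2.55, Mg 1.31, Ga 1.81, Ge 2.01, Br 2.96, Ba 0.89.
So from lowest to highest: Ba < Mg < Ga < Ge < C < Br.

Ba < Mg < Ga < Ge < C < Br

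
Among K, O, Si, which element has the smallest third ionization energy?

Si

After 2 electrons have been removed, what remains? K²⁺ is already 1 electron into the core; O²⁺ still has 4 valence electrons; Si²⁺ still has 2 valence electrons.
Usually core removal costs more than valence removal, but here the competition is close: a tightly held n=2 valence electron can cost more to remove than an n=3 core electron, so the actual values have to decide it.
Valence configurations: O²⁺ [He]2s²2p², Si²⁺ [Ne]3s².
Approximate IE_3 values (kJ/mol): K 4420, O 5300, Si 3232.
Overall IE_3 order: Si < K < O.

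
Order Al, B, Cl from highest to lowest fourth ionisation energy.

After 3 electrons have been removed, what remains? Al³⁺ is the bare [Ne] core; B³⁺ is the bare [He] core; Cl³⁺ still has 4 valence electrons.
Pulling an electron out of a noble-gas core costs far more than removing a remaining valence electron, so Al and B sit at the high end of IE_4.
Tabulated IE_4 (kJ/mol): Al 11577, B 25026, Cl 5159.
Hence IE_4: Cl < Al < B.

B > Al > Cl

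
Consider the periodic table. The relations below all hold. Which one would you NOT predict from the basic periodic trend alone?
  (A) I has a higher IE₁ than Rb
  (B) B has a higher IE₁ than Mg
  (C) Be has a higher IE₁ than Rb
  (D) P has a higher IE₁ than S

The general trend: IE₁ increases across a period and decreases down a group.
(A) I (period 5, group 17) vs Rb (period 5, group 1): the stated order agrees with the simple trend.
(B) B (period 2, group 13) vs Mg (period 3, group 2): the stated order agrees with the simple trend.
(C) Be (period 2, group 2) vs Rb (period 5, group 1): the stated order agrees with the simple trend.
(D) P (period 3, group 15) vs S (period 3, group 16): the stated order contradicts the simple trend.
The exception is (D): S (3p⁴) ionizes more easily than half-filled P (3p³) because the paired 3p electron in S is pushed out by e⁻–e⁻ repulsion.

(D)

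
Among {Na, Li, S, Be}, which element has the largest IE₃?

IE_3 is the cost of taking one more electron from the +2 cation: Na²⁺ is already 1 electron into the core; Li²⁺ is already 1 electron into the core; S²⁺ still has 4 valence electrons; Be²⁺ is the bare [He] core.
Core electrons are held far more tightly than valence electrons, so Na, Li and Be top the IE_3 order.
Tabulated IE_3 (kJ/mol): Na 6910, Li 11815, S 3357, Be 14849.
So the third ionization energies run S < Na < Li < Be.

Be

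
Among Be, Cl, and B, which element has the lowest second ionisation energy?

IE_2 is the cost of taking one more electron from the +1 cation: Be⁺ still has 1 valence electron; Cl⁺ still has 6 valence electrons; B⁺ still has 2 valence electrons.
All are still removing valence electrons, so compare the +1 ions as you would atoms: IE_2 generally rises across a period (higher Z_eff) and falls down a group (larger shell), subject to the usual subshell exceptions.
Valence configurations: Be⁺ [He]2s¹, Cl⁺ [Ne]3s²3p⁴, B⁺ [He]2s².
Approximate IE_2 values (kJ/mol): Be 1757, Cl 2298, B 2427.
Overall IE_2 order: Be < Cl < B.

Be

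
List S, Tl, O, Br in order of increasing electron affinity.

Tl, O, S, Br

Atoms with high Z_eff and room in the valence shell (especially the halogens) have the most exothermic electron affinities.
Here both period and group differ, so the two effects have to be weighed against each other.
O > Tl: both effects reinforce here, so O is clearly the higher of the two.
S > O: this pair runs against the simple trend — see the exception note.
Br > S: period and group pull opposite ways; the across-period shift dominates (325 vs 200 kJ/mol).
Note the exception: S has a higher electron affinity than O, contrary to the simple trend — the compact 2p subshell of O repels the added electron more than S's larger 3p does.
Tabulated electron affinity (kJ/mol): O 141, S 200, Br 325, Tl 19.
So from lowest to highest: Tl < O < S < Br.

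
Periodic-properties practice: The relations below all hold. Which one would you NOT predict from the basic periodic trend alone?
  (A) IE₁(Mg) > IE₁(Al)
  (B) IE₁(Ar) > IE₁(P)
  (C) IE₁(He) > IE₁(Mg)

The general trend: first ionisation energy increases across a period and decreases down a group.
(A) Mg (period 3, group 2) vs Al (period 3, group 13): the stated order contradicts the simple trend.
(B) Ar (period 3, group 18) vs P (period 3, group 15): the stated order agrees with the simple trend.
(C) He (period 1, group 18) vs Mg (period 3, group 2): the stated order agrees with the simple trend.
The exception is (A): Al's single 3p electron is easier to remove than one from Mg's filled 3s².

(A)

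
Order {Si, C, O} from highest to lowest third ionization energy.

IE_3 is the cost of taking one more electron from the +2 cation: Si²⁺ still has 2 valence electrons; C²⁺ still has 2 valence electrons; O²⁺ still has 4 valence electrons.
All are still removing valence electrons, so compare the +2 ions as you would atoms: IE_3 generally rises across a period (higher Z_eff) and falls down a group (larger shell), subject to the usual subshell exceptions.
Valence configurations: Si²⁺ [Ne]3s², C²⁺ [He]2s², O²⁺ [He]2s²2p².
The numbers (kJ/mol): Si 3232, C 4620, O 5300.
Hence IE_3: Si < C < O.

O > C > Si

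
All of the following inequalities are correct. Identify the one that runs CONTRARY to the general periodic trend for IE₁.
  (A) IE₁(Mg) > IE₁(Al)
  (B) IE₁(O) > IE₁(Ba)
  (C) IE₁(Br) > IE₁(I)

The general trend: IE₁ increases across a period and decreases down a group.
(A) Mg (period 3, group 2) vs Al (period 3, group 13): the stated order contradicts the simple trend.
(B) O (period 2, group 16) vs Ba (period 6, group 2): the stated order agrees with the simple trend.
(C) Br (period 4, group 17) vs I (period 5, group 17): the stated order agrees with the simple trend.
The exception is (A): Al's single 3p electron is easier to remove than one from Mg's filled 3s².

(A)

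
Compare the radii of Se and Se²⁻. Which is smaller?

Forming Se²⁻ adds 2 electrons to Se. More electron–electron repulsion in the same shell, with unchanged nuclear charge, lets the cloud expand.
An anion is larger than its parent atom: Se²⁻ > Se.

Se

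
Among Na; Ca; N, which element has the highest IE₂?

After 1 electron has been removed, what remains? Na⁺ is the bare [Ne] core; Ca⁺ still has 1 valence electron; N⁺ still has 4 valence electrons.
Pulling an electron out of a noble-gas core costs far more than removing a remaining valence electron, so Na sits at the high end of IE_2.
Valence configurations: Ca⁺ [Ar]4s¹, N⁺ [He]2s²2p².
Approximate IE_2 values (kJ/mol): Na 4562, Ca 1145, N 2856.
Hence IE_2: Ca < N < Na.

Na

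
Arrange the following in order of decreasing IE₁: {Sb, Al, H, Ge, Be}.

H > Be > Sb > Ge > Al

H is in period 1, group 1; Be is in period 2, group 2; Al is in period 3, group 13; Ge is in period 4, group 14; Sb is in period 5, group 15.
First ionization energy rises across a period (greater Z_eff holds electrons more tightly) and falls down a group (valence electrons are farther from the nucleus).
These sit on a diagonal, where the across-period and down-group effects partly cancel.
Ge > Al: period and group pull opposite ways; the across-period shift dominates (762 vs 578 kJ/mol).
Sb > Ge: period and group pull opposite ways; the across-period shift dominates (831 vs 762 kJ/mol).
Be > Sb: the two effects oppose for this pair; the down-group effect wins (900 vs 831 kJ/mol).
H > Be: period and group pull opposite ways; the down-group shift dominates (1312 vs 900 kJ/mol).
For reference (kJ/mol): H 1312, Be 900, Al 578, Ge 762, Sb 831.
So from highest to lowest: H > Be > Sb > Ge > Al.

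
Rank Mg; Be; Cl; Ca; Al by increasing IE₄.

Cl, Ca, Mg, Al, Be

After 3 electrons have been removed, what remains? Mg³⁺ is already 1 electron into the core; Be³⁺ is already 1 electron into the core; Cl³⁺ still has 4 valence electrons; Ca³⁺ is already 1 electron into the core; Al³⁺ is the bare [Ne] core.
Breaking into a closed-shell core is much more expensive than removing a leftover valence electron — Ca, Mg, Al and Be have the largest IE_4 here.
Approximate IE_4 values (kJ/mol): Mg 10543, Be 21007, Cl 5159, Ca 6491, Al 11577.
Overall IE_4 order: Cl < Ca < Mg < Al < Be.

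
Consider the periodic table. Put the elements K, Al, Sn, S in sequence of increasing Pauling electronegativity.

Al is in period 3, group 13; S is in period 3, group 16; K is in period 4, group 1; Sn is in period 5, group 14.
Atoms toward the upper right of the periodic table pull bonding electrons most strongly.
Neither a single period nor a single group — weigh both effects.
Al > K: both effects reinforce here, so Al is clearly the higher of the two.
Sn > Al: the two effects oppose for this pair; the across-period effect wins (1.96 vs 1.61).
S > Sn: relative to Sn, both the across-period and down-group shifts push S's electronegativity up.
For reference (Pauling): Al 1.61, S 2.58, K 0.82, Sn 1.96.
So from lowest to highest: K < Al < Sn < S.

K < Al < Sn < S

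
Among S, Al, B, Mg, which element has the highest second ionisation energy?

B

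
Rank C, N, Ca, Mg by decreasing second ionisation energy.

The second ionization energy removes an electron from the +1 ion. For each element: C⁺ still has 3 valence electrons; N⁺ still has 4 valence electrons; Ca⁺ still has 1 valence electron; Mg⁺ still has 1 valence electron.
All are still removing valence electrons, so compare the +1 ions as you would atoms: IE_2 generally rises across a period (higher Z_eff) and falls down a group (larger shell), subject to the usual subshell exceptions.
Valence configurations: C⁺ [He]2s²2p¹, N⁺ [He]2s²2p², Ca⁺ [Ar]4s¹, Mg⁺ [Ne]3s¹.
Tabulated IE_2 (kJ/mol): C 2353, N 2856, Ca 1145, Mg 1451.
Hence IE_2: Ca < Mg < C < N.

N, C, Mg, Ca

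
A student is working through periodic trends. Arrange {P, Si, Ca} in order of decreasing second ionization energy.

The second ionization energy removes an electron from the +1 ion. For each element: P⁺ still has 4 valence electrons; Si⁺ still has 3 valence electrons; Ca⁺ still has 1 valence electron.
All are still removing valence electrons, so compare the +1 ions as you would atoms: IE_2 generally rises across a period (higher Z_eff) and falls down a group (larger shell), subject to the usual subshell exceptions.
Valence configurations: P⁺ [Ne]3s²3p², Si⁺ [Ne]3s²3p¹, Ca⁺ [Ar]4s¹.
The numbers (kJ/mol): P 1907, Si 1577, Ca 1145.
Hence IE_2: Ca < Si < P.

P > Si > Ca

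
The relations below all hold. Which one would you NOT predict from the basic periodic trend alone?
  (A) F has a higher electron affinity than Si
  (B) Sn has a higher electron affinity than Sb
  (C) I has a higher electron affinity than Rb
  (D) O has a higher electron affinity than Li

(B)

The general trend: electron affinity increases across a period and decreases down a group.
(A) F (period 2, group 17) vs Si (period 3, group 14): the stated order agrees with the simple trend.
(B) Sn (period 5, group 14) vs Sb (period 5, group 15): the stated order contradicts the simple trend.
(C) I (period 5, group 17) vs Rb (period 5, group 1): the stated order agrees with the simple trend.
(D) O (period 2, group 16) vs Li (period 2, group 1): the stated order agrees with the simple trend.
The exception is (B): adding an electron to Sb's half-filled 5p³ is unfavourable, so Sn has the more exothermic EA.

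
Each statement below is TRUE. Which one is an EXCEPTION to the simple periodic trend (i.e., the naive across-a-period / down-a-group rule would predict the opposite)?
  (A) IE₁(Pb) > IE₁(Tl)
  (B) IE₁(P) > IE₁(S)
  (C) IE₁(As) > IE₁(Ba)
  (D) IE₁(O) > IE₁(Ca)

(B)

The general trend: IE₁ increases across a period and decreases down a group.
(A) Pb (period 6, group 14) vs Tl (period 6, group 13): the stated order agrees with the simple trend.
(B) P (period 3, group 15) vs S (period 3, group 16): the stated order contradicts the simple trend.
(C) As (period 4, group 15) vs Ba (period 6, group 2): the stated order agrees with the simple trend.
(D) O (period 2, group 16) vs Ca (period 4, group 2): the stated order agrees with the simple trend.
The exception is (B): S (3p⁴) ionizes more easily than half-filled P (3p³) because the paired 3p electron in S is pushed out by e⁻–e⁻ repulsion.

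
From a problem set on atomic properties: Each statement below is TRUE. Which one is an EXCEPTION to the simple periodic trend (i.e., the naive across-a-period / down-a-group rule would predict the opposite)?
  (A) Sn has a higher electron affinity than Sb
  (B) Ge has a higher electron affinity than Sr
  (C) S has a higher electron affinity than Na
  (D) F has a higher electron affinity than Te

(A)

The general trend: electron affinity increases across a period and decreases down a group.
(A) Sn (period 5, group 14) vs Sb (period 5, group 15): the stated order contradicts the simple trend.
(B) Ge (period 4, group 14) vs Sr (period 5, group 2): the stated order agrees with the simple trend.
(C) S (period 3, group 16) vs Na (period 3, group 1): the stated order agrees with the simple trend.
(D) F (period 2, group 17) vs Te (period 5, group 16): the stated order agrees with the simple trend.
The exception is (A): adding an electron to Sb's half-filled 5p³ is unfavourable, so Sn has the more exothermic EA.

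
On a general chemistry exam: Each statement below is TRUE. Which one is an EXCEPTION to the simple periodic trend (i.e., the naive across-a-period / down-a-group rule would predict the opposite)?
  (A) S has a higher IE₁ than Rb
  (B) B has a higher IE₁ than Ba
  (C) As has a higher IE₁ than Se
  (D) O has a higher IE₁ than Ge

(C)

The general trend: IE₁ increases across a period and decreases down a group.
(A) S (period 3, group 16) vs Rb (period 5, group 1): the stated order agrees with the simple trend.
(B) B (period 2, group 13) vs Ba (period 6, group 2): the stated order agrees with the simple trend.
(C) As (period 4, group 15) vs Se (period 4, group 16): the stated order contradicts the simple trend.
(D) O (period 2, group 16) vs Ge (period 4, group 14): the stated order agrees with the simple trend.
The exception is (C): Se (4p⁴) ionizes more easily than half-filled As (4p³).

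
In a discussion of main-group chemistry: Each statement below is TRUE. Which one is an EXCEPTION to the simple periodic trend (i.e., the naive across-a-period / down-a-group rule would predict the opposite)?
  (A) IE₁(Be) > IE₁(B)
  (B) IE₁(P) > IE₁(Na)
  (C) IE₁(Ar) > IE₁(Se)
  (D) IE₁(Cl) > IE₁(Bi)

The general trend: first ionisation energy increases across a period and decreases down a group.
(A) Be (period 2, group 2) vs B (period 2, group 13): the stated order contradicts the simple trend.
(B) P (period 3, group 15) vs Na (period 3, group 1): the stated order agrees with the simple trend.
(C) Ar (period 3, group 18) vs Se (period 4, group 16): the stated order agrees with the simple trend.
(D) Cl (period 3, group 17) vs Bi (period 6, group 15): the stated order agrees with the simple trend.
The exception is (A): removing B's lone 2p electron is easier than breaking Be's filled 2s².

(A)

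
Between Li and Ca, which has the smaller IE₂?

After 1 electron has been removed, what remains? Li⁺ is the bare [He] core; Ca⁺ still has 1 valence electron.
Breaking into a closed-shell core is much more expensive than removing a leftover valence electron — Li has the largest IE_2 here.
The numbers (kJ/mol): Li 7298, Ca 1145.
Overall IE_2 order: Ca < Li.

Ca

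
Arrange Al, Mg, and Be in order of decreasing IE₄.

Be > Al > Mg

After 3 electrons have been removed, what remains? Al³⁺ is the bare [Ne] core; Mg³⁺ is already 1 electron into the core; Be³⁺ is already 1 electron into the core.
All of these are removing an electron from a noble-gas core or deeper; the smaller core (lower principal quantum number) is held far more tightly, and within a period the higher nuclear charge binds the same core more tightly.
The numbers (kJ/mol): Al 11577, Mg 10543, Be 21007.
Putting it together, IE_4: Mg < Al < Be.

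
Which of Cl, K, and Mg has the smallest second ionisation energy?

Mg

After 1 electron has been removed, what remains? Cl⁺ still has 6 valence electrons; K⁺ is the bare [Ar] core; Mg⁺ still has 1 valence electron.
Core electrons are held far more tightly than valence electrons, so K tops the IE_2 order.
Valence configurations: Cl⁺ [Ne]3s²3p⁴, Mg⁺ [Ne]3s¹.
Approximate IE_2 values (kJ/mol): Cl 2298, K 3052, Mg 1451.
Putting it together, IE_2: Mg < Cl < K.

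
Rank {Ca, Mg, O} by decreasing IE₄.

Mg, O, Ca

The fourth ionization energy removes an electron from the +3 ion. For each element: Ca³⁺ is already 1 electron into the core; Mg³⁺ is already 1 electron into the core; O³⁺ still has 3 valence electrons.
Usually core removal costs more than valence removal, but here the competition is close: a tightly held n=2 valence electron can cost more to remove than an n=3 core electron, so the actual values have to decide it.
The numbers (kJ/mol): Ca 6491, Mg 10543, O 7469.
Overall IE_4 order: Ca < O < Mg.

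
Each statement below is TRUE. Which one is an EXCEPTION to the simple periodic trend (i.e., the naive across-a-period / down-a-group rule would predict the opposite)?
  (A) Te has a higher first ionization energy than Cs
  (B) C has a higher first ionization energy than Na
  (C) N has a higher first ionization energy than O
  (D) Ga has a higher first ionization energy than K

The general trend: first ionization energy increases across a period and decreases down a group.
(A) Te (period 5, group 16) vs Cs (period 6, group 1): the stated order agrees with the simple trend.
(B) C (period 2, group 14) vs Na (period 3, group 1): the stated order agrees with the simple trend.
(C) N (period 2, group 15) vs O (period 2, group 16): the stated order contradicts the simple trend.
(D) Ga (period 4, group 13) vs K (period 4, group 1): the stated order agrees with the simple trend.
The exception is (C): pairing an electron in O's 2p⁴ costs repulsion energy, so O ionizes more easily than half-filled N (2p³).

(C)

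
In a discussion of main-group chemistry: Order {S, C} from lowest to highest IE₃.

S < C

IE_3 is the cost of taking one more electron from the +2 cation: S²⁺ still has 4 valence electrons; C²⁺ still has 2 valence electrons.
All are still removing valence electrons, so compare the +2 ions as you would atoms: IE_3 generally rises across a period (higher Z_eff) and falls down a group (larger shell), subject to the usual subshell exceptions.
Valence configurations: S²⁺ [Ne]3s²3p², C²⁺ [He]2s².
Approximate IE_3 values (kJ/mol): S 3357, C 4620.
So the third ionization energies run S < C.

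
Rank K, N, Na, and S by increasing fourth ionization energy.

After 3 electrons have been removed, what remains? K³⁺ is already 2 electrons into the core; N³⁺ still has 2 valence electrons; Na³⁺ is already 2 electrons into the core; S³⁺ still has 3 valence electrons.
Usually core removal costs more than valence removal, but here the competition is close: a tightly held n=2 valence electron can cost more to remove than an n=3 core electron, so the actual values have to decide it.
Valence configurations: N³⁺ [He]2s², S³⁺ [Ne]3s²3p¹.
The numbers (kJ/mol): K 5877, N 7475, Na 9543, S 4556.
Putting it together, IE_4: S < K < N < Na.

S, K, N, Na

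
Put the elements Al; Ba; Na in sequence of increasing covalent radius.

Na is in period 3, group 1; Al is in period 3, group 13; Ba is in period 6, group 2.
Radius decreases left→right (rising Z_eff, same n) and increases top→bottom (higher n).
These span different periods and groups, so the two trends combine.
Na > Al: both are in period 3; the period trend gives Na the larger value.
Ba > Na: period and group pull opposite ways; the down-group shift dominates (196 vs 155 pm).
Tabulated atomic radius (pm): Na 155, Al 126, Ba 196.
So from smallest to largest: Al < Na < Ba.

Al < Na < Ba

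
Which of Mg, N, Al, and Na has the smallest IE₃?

The third ionization energy removes an electron from the +2 ion. For each element: Mg²⁺ is the bare [Ne] core; N²⁺ still has 3 valence electrons; Al²⁺ still has 1 valence electron; Na²⁺ is already 1 electron into the core.
Core electrons are held far more tightly than valence electrons, so Na and Mg top the IE_3 order.
Valence configurations: N²⁺ [He]2s²2p¹, Al²⁺ [Ne]3s¹.
Approximate IE_3 values (kJ/mol): Mg 7733, N 4578, Al 2745, Na 6910.
Hence IE_3: Al < N < Na < Mg.

Al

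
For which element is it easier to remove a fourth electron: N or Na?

N

Consider each +3 ion: N³⁺ still has 2 valence electrons; Na³⁺ is already 2 electrons into the core.
Pulling an electron out of a noble-gas core costs far more than removing a remaining valence electron, so Na sits at the high end of IE_4.
The numbers (kJ/mol): N 7475, Na 9543.
Hence IE_4: N < Na.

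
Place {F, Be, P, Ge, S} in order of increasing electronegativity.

Be, Ge, P, S, F

Be is in period 2, group 2; F is in period 2, group 17; P is in period 3, group 15; S is in period 3, group 16; Ge is in period 4, group 14.
Smaller atoms with higher effective nuclear charge are more electronegative.
These span different periods and groups, so the two trends combine.
Ge > Be: the two effects oppose for this pair; the across-period effect wins (2.01 vs 1.57).
P > Ge: both effects reinforce here, so P is clearly the higher of the two.
S > P: both are in period 3; the period trend gives S the larger value.
F > S: both effects reinforce here, so F is clearly the higher of the two.
For reference (Pauling): Be 1.57, F 3.98, P 2.19, S 2.58, Ge 2.01.
So from lowest to highest: Be < Ge < P < S < F.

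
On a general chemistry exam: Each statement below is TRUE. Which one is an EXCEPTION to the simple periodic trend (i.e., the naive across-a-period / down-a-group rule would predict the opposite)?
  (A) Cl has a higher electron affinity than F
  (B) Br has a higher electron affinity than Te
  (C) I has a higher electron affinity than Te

(A)

The general trend: electron affinity increases across a period and decreases down a group.
(A) Cl (period 3, group 17) vs F (period 2, group 17): the stated order contradicts the simple trend.
(B) Br (period 4, group 17) vs Te (period 5, group 16): the stated order agrees with the simple trend.
(C) I (period 5, group 17) vs Te (period 5, group 16): the stated order agrees with the simple trend.
The exception is (A): F's small 2p subshell makes the incoming electron feel strong e⁻–e⁻ repulsion, so Cl actually releases more energy on gaining an electron.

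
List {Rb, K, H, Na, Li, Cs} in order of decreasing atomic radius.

Cs > Rb > K > Na > Li > H

H is in period 1, group 1; Li is in period 2, group 1; Na is in period 3, group 1; K is in period 4, group 1; Rb is in period 5, group 1; Cs is in period 6, group 1.
Moving right in a period, electrons are added to the same shell under a stronger nuclear pull, so atoms get smaller; moving down, a new shell is opened and atoms get larger.
All are in group 1, so atomic radius increases down the group.
So from largest to smallest: Cs > Rb > K > Na > Li > H.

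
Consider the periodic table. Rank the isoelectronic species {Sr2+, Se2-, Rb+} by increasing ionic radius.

Sr2+ < Rb+ < Se2-

All of these have 36 electrons, so size is governed by nuclear charge alone: the more protons, the stronger the pull on the same electron cloud, and the smaller the ion.
Nuclear charges: Sr2+ (Z=38), Rb+ (Z=37), Se2- (Z=34).
Smallest to largest: Sr2+ < Rb+ < Se2-.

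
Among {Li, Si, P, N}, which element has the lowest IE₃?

P

IE_3 is the cost of taking one more electron from the +2 cation: Li²⁺ is already 1 electron into the core; Si²⁺ still has 2 valence electrons; P²⁺ still has 3 valence electrons; N²⁺ still has 3 valence electrons.
Core electrons are held far more tightly than valence electrons, so Li tops the IE_3 order.
Valence configurations: Si²⁺ [Ne]3s², P²⁺ [Ne]3s²3p¹, N²⁺ [He]2s²2p¹.
P²⁺ loses a lone 3p electron whereas Si²⁺ must break into a filled 3s² pair, so IE_3(Si) > IE_3(P) even though P has the higher nuclear charge.
Tabulated IE_3 (kJ/mol): Li 11815, Si 3232, P 2914, N 4578.
So the third ionization energies run P < Si < N < Li.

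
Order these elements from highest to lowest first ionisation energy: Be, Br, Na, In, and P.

Be is in period 2, group 2; Na is in period 3, group 1; P is in period 3, group 15; Br is in period 4, group 17; In is in period 5, group 13.
Removing the outermost electron gets harder across a period and easier down a group.
Neither a single period nor a single group — weigh both effects.
In > Na: the two effects oppose for this pair; the across-period effect wins (558 vs 496 kJ/mol).
Be > In: the two effects oppose for this pair; the down-group effect wins (900 vs 558 kJ/mol).
P > Be: period and group pull opposite ways; the across-period shift dominates (1012 vs 900 kJ/mol).
Br > P: period and group pull opposite ways; the across-period shift dominates (1140 vs 1012 kJ/mol).
For reference (kJ/mol): Be 900, Na 496, P 1012, Br 1140, In 558.
So from highest to lowest: Br > P > Be > In > Na.

Br > P > Be > In > Na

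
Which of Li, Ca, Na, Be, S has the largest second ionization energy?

Li

IE_2 is the cost of taking one more electron from the +1 cation: Li⁺ is the bare [He] core; Ca⁺ still has 1 valence electron; Na⁺ is the bare [Ne] core; Be⁺ still has 1 valence electron; S⁺ still has 5 valence electrons.
Core electrons are held far more tightly than valence electrons, so Na and Li top the IE_2 order.
Valence configurations: Ca⁺ [Ar]4s¹, Be⁺ [He]2s¹, S⁺ [Ne]3s²3p³.
The numbers (kJ/mol): Li 7298, Ca 1145, Na 4562, Be 1757, S 2252.
Overall IE_2 order: Ca < Be < S < Na < Li.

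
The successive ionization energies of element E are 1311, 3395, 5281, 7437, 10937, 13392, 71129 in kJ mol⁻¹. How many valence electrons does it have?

Look for the largest jump between consecutive ionization energies: IE7/IE6 ≈ 5.3, far larger than any earlier ratio.
That jump marks the point where a core electron is being removed. So the atom has 6 valence electrons.

6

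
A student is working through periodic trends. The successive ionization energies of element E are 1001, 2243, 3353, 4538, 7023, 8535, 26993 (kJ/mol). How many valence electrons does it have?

Look for the largest jump between consecutive ionization energies: IE7/IE6 ≈ 3.2, far larger than any earlier ratio.
That jump marks the point where a core electron is being removed. So the atom has 6 valence electrons.

6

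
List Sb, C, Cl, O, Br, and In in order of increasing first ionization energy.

In, Sb, C, Br, Cl, O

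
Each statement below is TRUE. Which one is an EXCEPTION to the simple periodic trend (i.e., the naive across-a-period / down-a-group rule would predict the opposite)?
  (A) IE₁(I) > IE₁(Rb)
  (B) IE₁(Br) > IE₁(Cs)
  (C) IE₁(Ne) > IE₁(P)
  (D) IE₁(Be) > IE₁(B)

(D)

The general trend: first ionization energy increases across a period and decreases down a group.
(A) I (period 5, group 17) vs Rb (period 5, group 1): the stated order agrees with the simple trend.
(B) Br (period 4, group 17) vs Cs (period 6, group 1): the stated order agrees with the simple trend.
(C) Ne (period 2, group 18) vs P (period 3, group 15): the stated order agrees with the simple trend.
(D) Be (period 2, group 2) vs B (period 2, group 13): the stated order contradicts the simple trend.
The exception is (D): removing B's lone 2p electron is easier than breaking Be's filled 2s².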